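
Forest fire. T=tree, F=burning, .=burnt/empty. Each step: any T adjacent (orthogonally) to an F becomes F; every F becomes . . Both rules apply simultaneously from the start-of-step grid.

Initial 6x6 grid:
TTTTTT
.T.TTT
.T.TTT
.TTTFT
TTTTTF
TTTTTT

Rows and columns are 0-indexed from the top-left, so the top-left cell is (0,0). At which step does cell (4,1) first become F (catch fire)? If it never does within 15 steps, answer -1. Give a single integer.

Step 1: cell (4,1)='T' (+5 fires, +2 burnt)
Step 2: cell (4,1)='T' (+6 fires, +5 burnt)
Step 3: cell (4,1)='T' (+6 fires, +6 burnt)
Step 4: cell (4,1)='F' (+5 fires, +6 burnt)
  -> target ignites at step 4
Step 5: cell (4,1)='.' (+4 fires, +5 burnt)
Step 6: cell (4,1)='.' (+2 fires, +4 burnt)
Step 7: cell (4,1)='.' (+1 fires, +2 burnt)
Step 8: cell (4,1)='.' (+0 fires, +1 burnt)
  fire out at step 8

4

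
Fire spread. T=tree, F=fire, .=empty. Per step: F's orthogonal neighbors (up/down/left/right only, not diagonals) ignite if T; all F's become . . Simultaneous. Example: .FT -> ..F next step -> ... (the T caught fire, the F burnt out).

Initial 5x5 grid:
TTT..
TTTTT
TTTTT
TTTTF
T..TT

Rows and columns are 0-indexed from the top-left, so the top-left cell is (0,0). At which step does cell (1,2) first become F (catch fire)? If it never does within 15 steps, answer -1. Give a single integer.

Step 1: cell (1,2)='T' (+3 fires, +1 burnt)
Step 2: cell (1,2)='T' (+4 fires, +3 burnt)
Step 3: cell (1,2)='T' (+3 fires, +4 burnt)
Step 4: cell (1,2)='F' (+3 fires, +3 burnt)
  -> target ignites at step 4
Step 5: cell (1,2)='.' (+4 fires, +3 burnt)
Step 6: cell (1,2)='.' (+2 fires, +4 burnt)
Step 7: cell (1,2)='.' (+1 fires, +2 burnt)
Step 8: cell (1,2)='.' (+0 fires, +1 burnt)
  fire out at step 8

4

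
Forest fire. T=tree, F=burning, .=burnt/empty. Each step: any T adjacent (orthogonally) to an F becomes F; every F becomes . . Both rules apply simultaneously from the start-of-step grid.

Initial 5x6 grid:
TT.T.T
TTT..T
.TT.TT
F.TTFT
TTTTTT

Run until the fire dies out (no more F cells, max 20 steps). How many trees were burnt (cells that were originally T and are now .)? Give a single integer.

Answer: 20

Derivation:
Step 1: +5 fires, +2 burnt (F count now 5)
Step 2: +5 fires, +5 burnt (F count now 5)
Step 3: +3 fires, +5 burnt (F count now 3)
Step 4: +3 fires, +3 burnt (F count now 3)
Step 5: +1 fires, +3 burnt (F count now 1)
Step 6: +2 fires, +1 burnt (F count now 2)
Step 7: +1 fires, +2 burnt (F count now 1)
Step 8: +0 fires, +1 burnt (F count now 0)
Fire out after step 8
Initially T: 21, now '.': 29
Total burnt (originally-T cells now '.'): 20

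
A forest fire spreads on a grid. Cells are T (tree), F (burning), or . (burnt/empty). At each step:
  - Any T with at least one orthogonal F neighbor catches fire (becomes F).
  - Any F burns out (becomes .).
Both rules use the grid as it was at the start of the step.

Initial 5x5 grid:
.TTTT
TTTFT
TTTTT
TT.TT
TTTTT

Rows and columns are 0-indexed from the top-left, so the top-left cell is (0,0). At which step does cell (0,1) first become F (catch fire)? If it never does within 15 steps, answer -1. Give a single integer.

Step 1: cell (0,1)='T' (+4 fires, +1 burnt)
Step 2: cell (0,1)='T' (+6 fires, +4 burnt)
Step 3: cell (0,1)='F' (+5 fires, +6 burnt)
  -> target ignites at step 3
Step 4: cell (0,1)='.' (+4 fires, +5 burnt)
Step 5: cell (0,1)='.' (+2 fires, +4 burnt)
Step 6: cell (0,1)='.' (+1 fires, +2 burnt)
Step 7: cell (0,1)='.' (+0 fires, +1 burnt)
  fire out at step 7

3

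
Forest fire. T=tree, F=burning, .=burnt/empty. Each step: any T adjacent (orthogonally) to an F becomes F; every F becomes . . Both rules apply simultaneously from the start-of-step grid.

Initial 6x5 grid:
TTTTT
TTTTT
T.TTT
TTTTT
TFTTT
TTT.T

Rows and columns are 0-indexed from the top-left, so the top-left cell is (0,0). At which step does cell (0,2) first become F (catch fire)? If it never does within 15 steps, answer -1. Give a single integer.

Step 1: cell (0,2)='T' (+4 fires, +1 burnt)
Step 2: cell (0,2)='T' (+5 fires, +4 burnt)
Step 3: cell (0,2)='T' (+4 fires, +5 burnt)
Step 4: cell (0,2)='T' (+5 fires, +4 burnt)
Step 5: cell (0,2)='F' (+5 fires, +5 burnt)
  -> target ignites at step 5
Step 6: cell (0,2)='.' (+3 fires, +5 burnt)
Step 7: cell (0,2)='.' (+1 fires, +3 burnt)
Step 8: cell (0,2)='.' (+0 fires, +1 burnt)
  fire out at step 8

5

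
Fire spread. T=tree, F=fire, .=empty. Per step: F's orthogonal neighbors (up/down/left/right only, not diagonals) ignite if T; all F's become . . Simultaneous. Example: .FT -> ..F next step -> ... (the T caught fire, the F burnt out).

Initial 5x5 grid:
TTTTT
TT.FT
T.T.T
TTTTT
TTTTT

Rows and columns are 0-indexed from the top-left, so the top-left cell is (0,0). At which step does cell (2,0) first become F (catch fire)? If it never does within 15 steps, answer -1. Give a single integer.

Step 1: cell (2,0)='T' (+2 fires, +1 burnt)
Step 2: cell (2,0)='T' (+3 fires, +2 burnt)
Step 3: cell (2,0)='T' (+2 fires, +3 burnt)
Step 4: cell (2,0)='T' (+4 fires, +2 burnt)
Step 5: cell (2,0)='T' (+3 fires, +4 burnt)
Step 6: cell (2,0)='F' (+4 fires, +3 burnt)
  -> target ignites at step 6
Step 7: cell (2,0)='.' (+2 fires, +4 burnt)
Step 8: cell (2,0)='.' (+1 fires, +2 burnt)
Step 9: cell (2,0)='.' (+0 fires, +1 burnt)
  fire out at step 9

6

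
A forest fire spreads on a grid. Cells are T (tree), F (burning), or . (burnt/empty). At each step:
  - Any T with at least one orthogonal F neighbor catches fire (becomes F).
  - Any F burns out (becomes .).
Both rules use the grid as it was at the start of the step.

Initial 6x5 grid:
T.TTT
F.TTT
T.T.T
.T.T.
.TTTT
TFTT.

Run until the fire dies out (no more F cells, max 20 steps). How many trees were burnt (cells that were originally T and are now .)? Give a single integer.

Step 1: +5 fires, +2 burnt (F count now 5)
Step 2: +3 fires, +5 burnt (F count now 3)
Step 3: +1 fires, +3 burnt (F count now 1)
Step 4: +2 fires, +1 burnt (F count now 2)
Step 5: +0 fires, +2 burnt (F count now 0)
Fire out after step 5
Initially T: 19, now '.': 22
Total burnt (originally-T cells now '.'): 11

Answer: 11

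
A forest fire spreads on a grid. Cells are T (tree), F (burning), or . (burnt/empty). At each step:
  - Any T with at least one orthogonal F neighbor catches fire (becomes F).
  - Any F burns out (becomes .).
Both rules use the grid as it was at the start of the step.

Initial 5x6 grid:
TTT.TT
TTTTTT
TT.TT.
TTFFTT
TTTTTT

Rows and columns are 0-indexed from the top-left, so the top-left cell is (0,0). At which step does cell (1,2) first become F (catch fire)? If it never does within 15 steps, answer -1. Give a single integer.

Step 1: cell (1,2)='T' (+5 fires, +2 burnt)
Step 2: cell (1,2)='T' (+7 fires, +5 burnt)
Step 3: cell (1,2)='F' (+6 fires, +7 burnt)
  -> target ignites at step 3
Step 4: cell (1,2)='.' (+5 fires, +6 burnt)
Step 5: cell (1,2)='.' (+2 fires, +5 burnt)
Step 6: cell (1,2)='.' (+0 fires, +2 burnt)
  fire out at step 6

3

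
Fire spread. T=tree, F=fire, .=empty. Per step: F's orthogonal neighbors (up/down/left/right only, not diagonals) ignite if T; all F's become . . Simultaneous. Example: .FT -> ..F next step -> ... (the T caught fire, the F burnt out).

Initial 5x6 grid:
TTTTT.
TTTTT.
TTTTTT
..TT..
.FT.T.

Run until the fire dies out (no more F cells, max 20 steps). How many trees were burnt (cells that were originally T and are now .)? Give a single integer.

Answer: 19

Derivation:
Step 1: +1 fires, +1 burnt (F count now 1)
Step 2: +1 fires, +1 burnt (F count now 1)
Step 3: +2 fires, +1 burnt (F count now 2)
Step 4: +3 fires, +2 burnt (F count now 3)
Step 5: +5 fires, +3 burnt (F count now 5)
Step 6: +5 fires, +5 burnt (F count now 5)
Step 7: +2 fires, +5 burnt (F count now 2)
Step 8: +0 fires, +2 burnt (F count now 0)
Fire out after step 8
Initially T: 20, now '.': 29
Total burnt (originally-T cells now '.'): 19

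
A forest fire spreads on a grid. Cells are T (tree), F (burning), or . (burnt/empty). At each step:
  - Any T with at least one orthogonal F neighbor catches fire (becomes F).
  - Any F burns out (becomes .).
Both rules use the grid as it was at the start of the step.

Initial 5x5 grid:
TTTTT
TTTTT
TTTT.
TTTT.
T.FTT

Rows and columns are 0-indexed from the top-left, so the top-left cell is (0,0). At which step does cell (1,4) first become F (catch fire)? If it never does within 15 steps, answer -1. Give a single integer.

Step 1: cell (1,4)='T' (+2 fires, +1 burnt)
Step 2: cell (1,4)='T' (+4 fires, +2 burnt)
Step 3: cell (1,4)='T' (+4 fires, +4 burnt)
Step 4: cell (1,4)='T' (+5 fires, +4 burnt)
Step 5: cell (1,4)='F' (+4 fires, +5 burnt)
  -> target ignites at step 5
Step 6: cell (1,4)='.' (+2 fires, +4 burnt)
Step 7: cell (1,4)='.' (+0 fires, +2 burnt)
  fire out at step 7

5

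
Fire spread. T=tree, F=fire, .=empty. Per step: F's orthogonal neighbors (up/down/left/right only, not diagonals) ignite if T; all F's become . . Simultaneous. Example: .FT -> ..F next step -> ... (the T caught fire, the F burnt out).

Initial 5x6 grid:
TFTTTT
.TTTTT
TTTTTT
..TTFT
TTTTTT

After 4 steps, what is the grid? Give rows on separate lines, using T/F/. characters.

Step 1: 7 trees catch fire, 2 burn out
  F.FTTT
  .FTTTT
  TTTTFT
  ..TF.F
  TTTTFT
Step 2: 9 trees catch fire, 7 burn out
  ...FTT
  ..FTFT
  TFTF.F
  ..F...
  TTTF.F
Step 3: 6 trees catch fire, 9 burn out
  ....FT
  ...F.F
  F.F...
  ......
  TTF...
Step 4: 2 trees catch fire, 6 burn out
  .....F
  ......
  ......
  ......
  TF....

.....F
......
......
......
TF....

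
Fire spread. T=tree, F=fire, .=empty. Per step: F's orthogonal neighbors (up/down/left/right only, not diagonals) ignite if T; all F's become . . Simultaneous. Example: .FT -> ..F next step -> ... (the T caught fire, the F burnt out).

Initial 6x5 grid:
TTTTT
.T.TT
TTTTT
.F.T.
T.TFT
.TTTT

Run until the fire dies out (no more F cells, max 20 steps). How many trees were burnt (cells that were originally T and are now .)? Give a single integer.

Answer: 20

Derivation:
Step 1: +5 fires, +2 burnt (F count now 5)
Step 2: +6 fires, +5 burnt (F count now 6)
Step 3: +4 fires, +6 burnt (F count now 4)
Step 4: +4 fires, +4 burnt (F count now 4)
Step 5: +1 fires, +4 burnt (F count now 1)
Step 6: +0 fires, +1 burnt (F count now 0)
Fire out after step 6
Initially T: 21, now '.': 29
Total burnt (originally-T cells now '.'): 20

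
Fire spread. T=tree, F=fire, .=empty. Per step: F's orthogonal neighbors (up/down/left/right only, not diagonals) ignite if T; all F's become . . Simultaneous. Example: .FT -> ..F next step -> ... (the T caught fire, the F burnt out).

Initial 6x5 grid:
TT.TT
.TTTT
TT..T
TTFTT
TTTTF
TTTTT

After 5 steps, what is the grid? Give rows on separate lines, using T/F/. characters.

Step 1: 6 trees catch fire, 2 burn out
  TT.TT
  .TTTT
  TT..T
  TF.FF
  TTFF.
  TTTTF
Step 2: 6 trees catch fire, 6 burn out
  TT.TT
  .TTTT
  TF..F
  F....
  TF...
  TTFF.
Step 3: 5 trees catch fire, 6 burn out
  TT.TT
  .FTTF
  F....
  .....
  F....
  TF...
Step 4: 5 trees catch fire, 5 burn out
  TF.TF
  ..FF.
  .....
  .....
  .....
  F....
Step 5: 2 trees catch fire, 5 burn out
  F..F.
  .....
  .....
  .....
  .....
  .....

F..F.
.....
.....
.....
.....
.....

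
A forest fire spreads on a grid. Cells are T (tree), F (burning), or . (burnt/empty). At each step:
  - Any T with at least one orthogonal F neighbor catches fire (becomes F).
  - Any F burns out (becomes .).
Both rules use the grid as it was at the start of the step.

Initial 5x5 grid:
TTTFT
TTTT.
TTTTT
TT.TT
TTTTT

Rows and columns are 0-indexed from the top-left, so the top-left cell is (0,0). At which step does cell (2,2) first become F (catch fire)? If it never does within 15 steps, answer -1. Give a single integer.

Step 1: cell (2,2)='T' (+3 fires, +1 burnt)
Step 2: cell (2,2)='T' (+3 fires, +3 burnt)
Step 3: cell (2,2)='F' (+5 fires, +3 burnt)
  -> target ignites at step 3
Step 4: cell (2,2)='.' (+4 fires, +5 burnt)
Step 5: cell (2,2)='.' (+4 fires, +4 burnt)
Step 6: cell (2,2)='.' (+2 fires, +4 burnt)
Step 7: cell (2,2)='.' (+1 fires, +2 burnt)
Step 8: cell (2,2)='.' (+0 fires, +1 burnt)
  fire out at step 8

3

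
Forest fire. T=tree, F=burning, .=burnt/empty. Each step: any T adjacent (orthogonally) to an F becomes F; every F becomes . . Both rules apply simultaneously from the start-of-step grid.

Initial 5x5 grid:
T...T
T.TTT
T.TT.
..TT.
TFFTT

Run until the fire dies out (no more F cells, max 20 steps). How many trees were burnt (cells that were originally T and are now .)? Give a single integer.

Step 1: +3 fires, +2 burnt (F count now 3)
Step 2: +3 fires, +3 burnt (F count now 3)
Step 3: +2 fires, +3 burnt (F count now 2)
Step 4: +1 fires, +2 burnt (F count now 1)
Step 5: +1 fires, +1 burnt (F count now 1)
Step 6: +1 fires, +1 burnt (F count now 1)
Step 7: +0 fires, +1 burnt (F count now 0)
Fire out after step 7
Initially T: 14, now '.': 22
Total burnt (originally-T cells now '.'): 11

Answer: 11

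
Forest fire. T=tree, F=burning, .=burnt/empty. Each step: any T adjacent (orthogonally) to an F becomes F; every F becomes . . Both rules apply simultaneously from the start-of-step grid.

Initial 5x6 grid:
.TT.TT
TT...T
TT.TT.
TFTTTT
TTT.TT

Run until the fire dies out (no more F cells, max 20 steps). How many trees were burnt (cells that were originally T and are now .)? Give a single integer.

Step 1: +4 fires, +1 burnt (F count now 4)
Step 2: +5 fires, +4 burnt (F count now 5)
Step 3: +4 fires, +5 burnt (F count now 4)
Step 4: +4 fires, +4 burnt (F count now 4)
Step 5: +1 fires, +4 burnt (F count now 1)
Step 6: +0 fires, +1 burnt (F count now 0)
Fire out after step 6
Initially T: 21, now '.': 27
Total burnt (originally-T cells now '.'): 18

Answer: 18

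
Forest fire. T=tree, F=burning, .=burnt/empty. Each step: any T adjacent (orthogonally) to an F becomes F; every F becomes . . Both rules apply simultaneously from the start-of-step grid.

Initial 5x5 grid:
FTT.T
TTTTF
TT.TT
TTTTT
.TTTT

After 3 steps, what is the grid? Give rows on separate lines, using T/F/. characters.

Step 1: 5 trees catch fire, 2 burn out
  .FT.F
  FTTF.
  TT.TF
  TTTTT
  .TTTT
Step 2: 6 trees catch fire, 5 burn out
  ..F..
  .FF..
  FT.F.
  TTTTF
  .TTTT
Step 3: 4 trees catch fire, 6 burn out
  .....
  .....
  .F...
  FTTF.
  .TTTF

.....
.....
.F...
FTTF.
.TTTF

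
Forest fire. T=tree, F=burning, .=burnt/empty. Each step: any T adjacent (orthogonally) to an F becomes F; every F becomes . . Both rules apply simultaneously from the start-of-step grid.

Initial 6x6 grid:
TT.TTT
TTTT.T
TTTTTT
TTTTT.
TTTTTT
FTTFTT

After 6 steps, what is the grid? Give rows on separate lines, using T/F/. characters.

Step 1: 5 trees catch fire, 2 burn out
  TT.TTT
  TTTT.T
  TTTTTT
  TTTTT.
  FTTFTT
  .FF.FT
Step 2: 6 trees catch fire, 5 burn out
  TT.TTT
  TTTT.T
  TTTTTT
  FTTFT.
  .FF.FT
  .....F
Step 3: 6 trees catch fire, 6 burn out
  TT.TTT
  TTTT.T
  FTTFTT
  .FF.F.
  .....F
  ......
Step 4: 5 trees catch fire, 6 burn out
  TT.TTT
  FTTF.T
  .FF.FT
  ......
  ......
  ......
Step 5: 5 trees catch fire, 5 burn out
  FT.FTT
  .FF..T
  .....F
  ......
  ......
  ......
Step 6: 3 trees catch fire, 5 burn out
  .F..FT
  .....F
  ......
  ......
  ......
  ......

.F..FT
.....F
......
......
......
......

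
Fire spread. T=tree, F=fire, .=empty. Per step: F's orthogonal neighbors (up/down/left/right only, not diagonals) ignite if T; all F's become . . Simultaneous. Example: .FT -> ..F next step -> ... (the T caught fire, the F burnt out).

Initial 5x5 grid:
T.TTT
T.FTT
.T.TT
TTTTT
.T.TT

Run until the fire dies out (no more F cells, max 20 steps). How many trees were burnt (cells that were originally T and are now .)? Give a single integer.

Step 1: +2 fires, +1 burnt (F count now 2)
Step 2: +3 fires, +2 burnt (F count now 3)
Step 3: +3 fires, +3 burnt (F count now 3)
Step 4: +3 fires, +3 burnt (F count now 3)
Step 5: +2 fires, +3 burnt (F count now 2)
Step 6: +3 fires, +2 burnt (F count now 3)
Step 7: +0 fires, +3 burnt (F count now 0)
Fire out after step 7
Initially T: 18, now '.': 23
Total burnt (originally-T cells now '.'): 16

Answer: 16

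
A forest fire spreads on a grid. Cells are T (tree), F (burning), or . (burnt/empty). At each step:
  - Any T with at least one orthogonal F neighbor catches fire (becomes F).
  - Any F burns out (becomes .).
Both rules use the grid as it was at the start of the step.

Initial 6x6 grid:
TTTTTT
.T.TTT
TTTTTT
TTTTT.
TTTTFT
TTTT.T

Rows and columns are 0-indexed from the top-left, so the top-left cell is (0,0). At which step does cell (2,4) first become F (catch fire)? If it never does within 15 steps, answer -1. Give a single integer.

Step 1: cell (2,4)='T' (+3 fires, +1 burnt)
Step 2: cell (2,4)='F' (+5 fires, +3 burnt)
  -> target ignites at step 2
Step 3: cell (2,4)='.' (+6 fires, +5 burnt)
Step 4: cell (2,4)='.' (+7 fires, +6 burnt)
Step 5: cell (2,4)='.' (+5 fires, +7 burnt)
Step 6: cell (2,4)='.' (+3 fires, +5 burnt)
Step 7: cell (2,4)='.' (+1 fires, +3 burnt)
Step 8: cell (2,4)='.' (+1 fires, +1 burnt)
Step 9: cell (2,4)='.' (+0 fires, +1 burnt)
  fire out at step 9

2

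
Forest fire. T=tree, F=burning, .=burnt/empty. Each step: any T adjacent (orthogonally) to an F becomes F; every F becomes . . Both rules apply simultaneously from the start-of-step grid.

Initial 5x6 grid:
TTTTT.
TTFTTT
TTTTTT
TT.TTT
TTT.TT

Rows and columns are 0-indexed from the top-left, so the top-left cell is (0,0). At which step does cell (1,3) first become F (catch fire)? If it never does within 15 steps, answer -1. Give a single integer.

Step 1: cell (1,3)='F' (+4 fires, +1 burnt)
  -> target ignites at step 1
Step 2: cell (1,3)='.' (+6 fires, +4 burnt)
Step 3: cell (1,3)='.' (+7 fires, +6 burnt)
Step 4: cell (1,3)='.' (+4 fires, +7 burnt)
Step 5: cell (1,3)='.' (+4 fires, +4 burnt)
Step 6: cell (1,3)='.' (+1 fires, +4 burnt)
Step 7: cell (1,3)='.' (+0 fires, +1 burnt)
  fire out at step 7

1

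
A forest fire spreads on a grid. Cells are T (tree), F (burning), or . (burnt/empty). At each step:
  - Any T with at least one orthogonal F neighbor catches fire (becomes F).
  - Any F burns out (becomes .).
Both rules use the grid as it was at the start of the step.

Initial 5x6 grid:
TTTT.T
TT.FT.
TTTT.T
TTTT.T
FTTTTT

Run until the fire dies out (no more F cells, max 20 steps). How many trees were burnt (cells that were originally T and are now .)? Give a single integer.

Step 1: +5 fires, +2 burnt (F count now 5)
Step 2: +6 fires, +5 burnt (F count now 6)
Step 3: +5 fires, +6 burnt (F count now 5)
Step 4: +3 fires, +5 burnt (F count now 3)
Step 5: +1 fires, +3 burnt (F count now 1)
Step 6: +1 fires, +1 burnt (F count now 1)
Step 7: +1 fires, +1 burnt (F count now 1)
Step 8: +0 fires, +1 burnt (F count now 0)
Fire out after step 8
Initially T: 23, now '.': 29
Total burnt (originally-T cells now '.'): 22

Answer: 22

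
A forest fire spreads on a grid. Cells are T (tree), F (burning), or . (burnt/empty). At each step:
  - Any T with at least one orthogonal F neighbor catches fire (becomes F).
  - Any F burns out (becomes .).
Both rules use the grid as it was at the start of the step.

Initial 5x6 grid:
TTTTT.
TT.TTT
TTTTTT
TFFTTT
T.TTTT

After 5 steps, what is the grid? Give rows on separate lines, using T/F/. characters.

Step 1: 5 trees catch fire, 2 burn out
  TTTTT.
  TT.TTT
  TFFTTT
  F..FTT
  T.FTTT
Step 2: 6 trees catch fire, 5 burn out
  TTTTT.
  TF.TTT
  F..FTT
  ....FT
  F..FTT
Step 3: 6 trees catch fire, 6 burn out
  TFTTT.
  F..FTT
  ....FT
  .....F
  ....FT
Step 4: 6 trees catch fire, 6 burn out
  F.FFT.
  ....FT
  .....F
  ......
  .....F
Step 5: 2 trees catch fire, 6 burn out
  ....F.
  .....F
  ......
  ......
  ......

....F.
.....F
......
......
......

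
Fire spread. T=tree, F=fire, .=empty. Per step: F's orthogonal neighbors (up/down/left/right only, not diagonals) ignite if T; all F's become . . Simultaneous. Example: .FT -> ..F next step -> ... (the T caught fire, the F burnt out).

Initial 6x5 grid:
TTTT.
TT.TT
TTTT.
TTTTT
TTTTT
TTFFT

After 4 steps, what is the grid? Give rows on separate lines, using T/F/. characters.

Step 1: 4 trees catch fire, 2 burn out
  TTTT.
  TT.TT
  TTTT.
  TTTTT
  TTFFT
  TF..F
Step 2: 5 trees catch fire, 4 burn out
  TTTT.
  TT.TT
  TTTT.
  TTFFT
  TF..F
  F....
Step 3: 5 trees catch fire, 5 burn out
  TTTT.
  TT.TT
  TTFF.
  TF..F
  F....
  .....
Step 4: 3 trees catch fire, 5 burn out
  TTTT.
  TT.FT
  TF...
  F....
  .....
  .....

TTTT.
TT.FT
TF...
F....
.....
.....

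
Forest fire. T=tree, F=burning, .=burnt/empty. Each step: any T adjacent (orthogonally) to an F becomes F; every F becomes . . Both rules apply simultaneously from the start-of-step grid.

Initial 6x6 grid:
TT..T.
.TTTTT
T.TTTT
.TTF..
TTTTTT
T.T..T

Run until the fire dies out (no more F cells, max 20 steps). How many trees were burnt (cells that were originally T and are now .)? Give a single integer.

Step 1: +3 fires, +1 burnt (F count now 3)
Step 2: +6 fires, +3 burnt (F count now 6)
Step 3: +6 fires, +6 burnt (F count now 6)
Step 4: +5 fires, +6 burnt (F count now 5)
Step 5: +2 fires, +5 burnt (F count now 2)
Step 6: +1 fires, +2 burnt (F count now 1)
Step 7: +0 fires, +1 burnt (F count now 0)
Fire out after step 7
Initially T: 24, now '.': 35
Total burnt (originally-T cells now '.'): 23

Answer: 23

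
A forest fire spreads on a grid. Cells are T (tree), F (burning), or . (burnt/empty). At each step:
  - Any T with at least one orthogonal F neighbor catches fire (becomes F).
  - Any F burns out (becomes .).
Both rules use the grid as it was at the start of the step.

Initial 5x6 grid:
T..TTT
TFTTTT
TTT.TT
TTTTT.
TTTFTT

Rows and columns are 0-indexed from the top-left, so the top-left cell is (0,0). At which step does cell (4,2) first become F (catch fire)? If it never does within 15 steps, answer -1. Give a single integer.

Step 1: cell (4,2)='F' (+6 fires, +2 burnt)
  -> target ignites at step 1
Step 2: cell (4,2)='.' (+9 fires, +6 burnt)
Step 3: cell (4,2)='.' (+5 fires, +9 burnt)
Step 4: cell (4,2)='.' (+3 fires, +5 burnt)
Step 5: cell (4,2)='.' (+1 fires, +3 burnt)
Step 6: cell (4,2)='.' (+0 fires, +1 burnt)
  fire out at step 6

1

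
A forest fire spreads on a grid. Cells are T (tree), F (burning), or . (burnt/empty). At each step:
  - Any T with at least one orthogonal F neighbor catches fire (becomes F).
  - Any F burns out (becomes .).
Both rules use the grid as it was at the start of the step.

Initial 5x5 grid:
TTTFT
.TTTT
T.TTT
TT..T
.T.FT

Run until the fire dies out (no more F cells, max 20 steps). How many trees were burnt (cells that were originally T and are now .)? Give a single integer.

Answer: 13

Derivation:
Step 1: +4 fires, +2 burnt (F count now 4)
Step 2: +5 fires, +4 burnt (F count now 5)
Step 3: +4 fires, +5 burnt (F count now 4)
Step 4: +0 fires, +4 burnt (F count now 0)
Fire out after step 4
Initially T: 17, now '.': 21
Total burnt (originally-T cells now '.'): 13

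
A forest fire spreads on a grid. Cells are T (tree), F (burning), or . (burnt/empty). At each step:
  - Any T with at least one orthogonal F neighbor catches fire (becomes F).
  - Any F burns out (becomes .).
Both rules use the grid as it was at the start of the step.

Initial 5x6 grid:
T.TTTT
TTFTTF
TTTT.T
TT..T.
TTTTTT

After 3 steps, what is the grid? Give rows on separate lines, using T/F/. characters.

Step 1: 7 trees catch fire, 2 burn out
  T.FTTF
  TF.FF.
  TTFT.F
  TT..T.
  TTTTTT
Step 2: 5 trees catch fire, 7 burn out
  T..FF.
  F.....
  TF.F..
  TT..T.
  TTTTTT
Step 3: 3 trees catch fire, 5 burn out
  F.....
  ......
  F.....
  TF..T.
  TTTTTT

F.....
......
F.....
TF..T.
TTTTTT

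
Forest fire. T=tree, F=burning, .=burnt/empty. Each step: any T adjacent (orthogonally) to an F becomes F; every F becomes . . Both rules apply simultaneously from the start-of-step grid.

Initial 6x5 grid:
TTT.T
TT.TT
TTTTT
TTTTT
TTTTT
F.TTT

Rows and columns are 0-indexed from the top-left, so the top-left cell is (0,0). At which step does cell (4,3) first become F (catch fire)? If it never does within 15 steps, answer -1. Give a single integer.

Step 1: cell (4,3)='T' (+1 fires, +1 burnt)
Step 2: cell (4,3)='T' (+2 fires, +1 burnt)
Step 3: cell (4,3)='T' (+3 fires, +2 burnt)
Step 4: cell (4,3)='F' (+5 fires, +3 burnt)
  -> target ignites at step 4
Step 5: cell (4,3)='.' (+6 fires, +5 burnt)
Step 6: cell (4,3)='.' (+4 fires, +6 burnt)
Step 7: cell (4,3)='.' (+3 fires, +4 burnt)
Step 8: cell (4,3)='.' (+1 fires, +3 burnt)
Step 9: cell (4,3)='.' (+1 fires, +1 burnt)
Step 10: cell (4,3)='.' (+0 fires, +1 burnt)
  fire out at step 10

4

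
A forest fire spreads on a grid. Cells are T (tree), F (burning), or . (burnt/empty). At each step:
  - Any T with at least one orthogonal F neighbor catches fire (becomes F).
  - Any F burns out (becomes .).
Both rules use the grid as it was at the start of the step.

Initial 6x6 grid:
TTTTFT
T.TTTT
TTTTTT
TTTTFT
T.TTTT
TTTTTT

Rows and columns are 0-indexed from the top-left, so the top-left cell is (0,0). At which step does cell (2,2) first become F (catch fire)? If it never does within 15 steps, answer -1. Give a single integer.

Step 1: cell (2,2)='T' (+7 fires, +2 burnt)
Step 2: cell (2,2)='T' (+9 fires, +7 burnt)
Step 3: cell (2,2)='F' (+7 fires, +9 burnt)
  -> target ignites at step 3
Step 4: cell (2,2)='.' (+4 fires, +7 burnt)
Step 5: cell (2,2)='.' (+4 fires, +4 burnt)
Step 6: cell (2,2)='.' (+1 fires, +4 burnt)
Step 7: cell (2,2)='.' (+0 fires, +1 burnt)
  fire out at step 7

3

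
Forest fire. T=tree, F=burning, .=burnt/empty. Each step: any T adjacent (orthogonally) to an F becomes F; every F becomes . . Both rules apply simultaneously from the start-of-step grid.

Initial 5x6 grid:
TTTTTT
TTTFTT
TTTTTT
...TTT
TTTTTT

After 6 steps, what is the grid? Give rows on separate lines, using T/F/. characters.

Step 1: 4 trees catch fire, 1 burn out
  TTTFTT
  TTF.FT
  TTTFTT
  ...TTT
  TTTTTT
Step 2: 7 trees catch fire, 4 burn out
  TTF.FT
  TF...F
  TTF.FT
  ...FTT
  TTTTTT
Step 3: 7 trees catch fire, 7 burn out
  TF...F
  F.....
  TF...F
  ....FT
  TTTFTT
Step 4: 5 trees catch fire, 7 burn out
  F.....
  ......
  F.....
  .....F
  TTF.FT
Step 5: 2 trees catch fire, 5 burn out
  ......
  ......
  ......
  ......
  TF...F
Step 6: 1 trees catch fire, 2 burn out
  ......
  ......
  ......
  ......
  F.....

......
......
......
......
F.....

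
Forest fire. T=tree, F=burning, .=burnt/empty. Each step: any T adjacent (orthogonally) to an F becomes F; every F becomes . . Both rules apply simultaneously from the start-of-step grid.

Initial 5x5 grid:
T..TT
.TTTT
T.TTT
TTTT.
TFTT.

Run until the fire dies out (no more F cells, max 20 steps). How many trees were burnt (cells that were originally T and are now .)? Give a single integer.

Answer: 17

Derivation:
Step 1: +3 fires, +1 burnt (F count now 3)
Step 2: +3 fires, +3 burnt (F count now 3)
Step 3: +3 fires, +3 burnt (F count now 3)
Step 4: +2 fires, +3 burnt (F count now 2)
Step 5: +3 fires, +2 burnt (F count now 3)
Step 6: +2 fires, +3 burnt (F count now 2)
Step 7: +1 fires, +2 burnt (F count now 1)
Step 8: +0 fires, +1 burnt (F count now 0)
Fire out after step 8
Initially T: 18, now '.': 24
Total burnt (originally-T cells now '.'): 17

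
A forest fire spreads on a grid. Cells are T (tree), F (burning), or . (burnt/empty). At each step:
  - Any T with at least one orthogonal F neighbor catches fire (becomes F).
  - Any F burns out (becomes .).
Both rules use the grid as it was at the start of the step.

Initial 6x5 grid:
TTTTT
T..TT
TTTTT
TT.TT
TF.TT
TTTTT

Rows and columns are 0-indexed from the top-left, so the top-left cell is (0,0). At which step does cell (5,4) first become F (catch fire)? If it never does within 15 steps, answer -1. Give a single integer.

Step 1: cell (5,4)='T' (+3 fires, +1 burnt)
Step 2: cell (5,4)='T' (+4 fires, +3 burnt)
Step 3: cell (5,4)='T' (+3 fires, +4 burnt)
Step 4: cell (5,4)='F' (+4 fires, +3 burnt)
  -> target ignites at step 4
Step 5: cell (5,4)='.' (+5 fires, +4 burnt)
Step 6: cell (5,4)='.' (+4 fires, +5 burnt)
Step 7: cell (5,4)='.' (+2 fires, +4 burnt)
Step 8: cell (5,4)='.' (+0 fires, +2 burnt)
  fire out at step 8

4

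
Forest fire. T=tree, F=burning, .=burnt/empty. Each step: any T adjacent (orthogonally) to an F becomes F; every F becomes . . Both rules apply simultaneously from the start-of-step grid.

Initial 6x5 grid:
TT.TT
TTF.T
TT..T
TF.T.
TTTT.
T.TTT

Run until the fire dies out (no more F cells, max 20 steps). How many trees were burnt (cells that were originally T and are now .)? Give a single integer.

Answer: 16

Derivation:
Step 1: +4 fires, +2 burnt (F count now 4)
Step 2: +5 fires, +4 burnt (F count now 5)
Step 3: +4 fires, +5 burnt (F count now 4)
Step 4: +2 fires, +4 burnt (F count now 2)
Step 5: +1 fires, +2 burnt (F count now 1)
Step 6: +0 fires, +1 burnt (F count now 0)
Fire out after step 6
Initially T: 20, now '.': 26
Total burnt (originally-T cells now '.'): 16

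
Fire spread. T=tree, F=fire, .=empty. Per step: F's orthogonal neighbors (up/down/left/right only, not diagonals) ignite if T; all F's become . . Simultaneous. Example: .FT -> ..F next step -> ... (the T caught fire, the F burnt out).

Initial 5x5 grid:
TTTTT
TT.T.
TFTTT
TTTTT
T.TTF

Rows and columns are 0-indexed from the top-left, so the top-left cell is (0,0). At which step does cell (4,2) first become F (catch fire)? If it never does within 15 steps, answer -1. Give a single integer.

Step 1: cell (4,2)='T' (+6 fires, +2 burnt)
Step 2: cell (4,2)='F' (+8 fires, +6 burnt)
  -> target ignites at step 2
Step 3: cell (4,2)='.' (+4 fires, +8 burnt)
Step 4: cell (4,2)='.' (+1 fires, +4 burnt)
Step 5: cell (4,2)='.' (+1 fires, +1 burnt)
Step 6: cell (4,2)='.' (+0 fires, +1 burnt)
  fire out at step 6

2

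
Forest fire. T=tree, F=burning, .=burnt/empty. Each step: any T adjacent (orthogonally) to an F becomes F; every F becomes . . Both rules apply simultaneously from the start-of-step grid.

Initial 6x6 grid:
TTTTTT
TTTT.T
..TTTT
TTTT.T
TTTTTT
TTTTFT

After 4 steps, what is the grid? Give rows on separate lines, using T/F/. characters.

Step 1: 3 trees catch fire, 1 burn out
  TTTTTT
  TTTT.T
  ..TTTT
  TTTT.T
  TTTTFT
  TTTF.F
Step 2: 3 trees catch fire, 3 burn out
  TTTTTT
  TTTT.T
  ..TTTT
  TTTT.T
  TTTF.F
  TTF...
Step 3: 4 trees catch fire, 3 burn out
  TTTTTT
  TTTT.T
  ..TTTT
  TTTF.F
  TTF...
  TF....
Step 4: 5 trees catch fire, 4 burn out
  TTTTTT
  TTTT.T
  ..TFTF
  TTF...
  TF....
  F.....

TTTTTT
TTTT.T
..TFTF
TTF...
TF....
F.....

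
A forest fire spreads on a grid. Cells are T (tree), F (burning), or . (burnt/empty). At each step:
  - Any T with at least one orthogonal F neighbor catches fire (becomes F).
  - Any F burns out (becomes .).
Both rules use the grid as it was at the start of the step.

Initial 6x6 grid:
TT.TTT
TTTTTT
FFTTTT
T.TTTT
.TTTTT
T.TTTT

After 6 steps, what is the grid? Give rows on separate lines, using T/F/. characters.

Step 1: 4 trees catch fire, 2 burn out
  TT.TTT
  FFTTTT
  ..FTTT
  F.TTTT
  .TTTTT
  T.TTTT
Step 2: 5 trees catch fire, 4 burn out
  FF.TTT
  ..FTTT
  ...FTT
  ..FTTT
  .TTTTT
  T.TTTT
Step 3: 4 trees catch fire, 5 burn out
  ...TTT
  ...FTT
  ....FT
  ...FTT
  .TFTTT
  T.TTTT
Step 4: 7 trees catch fire, 4 burn out
  ...FTT
  ....FT
  .....F
  ....FT
  .F.FTT
  T.FTTT
Step 5: 5 trees catch fire, 7 burn out
  ....FT
  .....F
  ......
  .....F
  ....FT
  T..FTT
Step 6: 3 trees catch fire, 5 burn out
  .....F
  ......
  ......
  ......
  .....F
  T...FT

.....F
......
......
......
.....F
T...FT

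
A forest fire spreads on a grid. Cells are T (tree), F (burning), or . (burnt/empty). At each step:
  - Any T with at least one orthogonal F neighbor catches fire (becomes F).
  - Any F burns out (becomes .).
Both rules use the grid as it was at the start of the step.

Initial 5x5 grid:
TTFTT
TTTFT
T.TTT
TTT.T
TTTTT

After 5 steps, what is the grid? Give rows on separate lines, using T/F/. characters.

Step 1: 5 trees catch fire, 2 burn out
  TF.FT
  TTF.F
  T.TFT
  TTT.T
  TTTTT
Step 2: 5 trees catch fire, 5 burn out
  F...F
  TF...
  T.F.F
  TTT.T
  TTTTT
Step 3: 3 trees catch fire, 5 burn out
  .....
  F....
  T....
  TTF.F
  TTTTT
Step 4: 4 trees catch fire, 3 burn out
  .....
  .....
  F....
  TF...
  TTFTF
Step 5: 3 trees catch fire, 4 burn out
  .....
  .....
  .....
  F....
  TF.F.

.....
.....
.....
F....
TF.F.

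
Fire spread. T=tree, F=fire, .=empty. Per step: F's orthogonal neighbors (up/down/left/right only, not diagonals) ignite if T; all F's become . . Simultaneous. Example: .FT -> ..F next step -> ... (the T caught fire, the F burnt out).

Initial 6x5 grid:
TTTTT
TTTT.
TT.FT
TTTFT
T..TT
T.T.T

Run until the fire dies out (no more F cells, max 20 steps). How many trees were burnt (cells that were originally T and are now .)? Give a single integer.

Step 1: +5 fires, +2 burnt (F count now 5)
Step 2: +4 fires, +5 burnt (F count now 4)
Step 3: +6 fires, +4 burnt (F count now 6)
Step 4: +4 fires, +6 burnt (F count now 4)
Step 5: +2 fires, +4 burnt (F count now 2)
Step 6: +0 fires, +2 burnt (F count now 0)
Fire out after step 6
Initially T: 22, now '.': 29
Total burnt (originally-T cells now '.'): 21

Answer: 21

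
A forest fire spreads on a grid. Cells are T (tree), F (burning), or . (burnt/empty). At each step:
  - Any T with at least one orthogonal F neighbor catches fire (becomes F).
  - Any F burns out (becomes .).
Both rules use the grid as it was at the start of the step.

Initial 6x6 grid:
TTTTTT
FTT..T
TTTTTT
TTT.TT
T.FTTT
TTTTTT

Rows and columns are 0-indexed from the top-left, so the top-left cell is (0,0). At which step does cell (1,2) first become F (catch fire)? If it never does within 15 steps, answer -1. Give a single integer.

Step 1: cell (1,2)='T' (+6 fires, +2 burnt)
Step 2: cell (1,2)='F' (+9 fires, +6 burnt)
  -> target ignites at step 2
Step 3: cell (1,2)='.' (+7 fires, +9 burnt)
Step 4: cell (1,2)='.' (+4 fires, +7 burnt)
Step 5: cell (1,2)='.' (+2 fires, +4 burnt)
Step 6: cell (1,2)='.' (+2 fires, +2 burnt)
Step 7: cell (1,2)='.' (+0 fires, +2 burnt)
  fire out at step 7

2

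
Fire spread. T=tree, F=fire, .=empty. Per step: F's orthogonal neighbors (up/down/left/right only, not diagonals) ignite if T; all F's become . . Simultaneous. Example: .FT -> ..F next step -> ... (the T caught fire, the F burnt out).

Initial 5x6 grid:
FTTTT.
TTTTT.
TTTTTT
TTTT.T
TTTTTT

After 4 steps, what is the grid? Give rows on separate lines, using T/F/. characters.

Step 1: 2 trees catch fire, 1 burn out
  .FTTT.
  FTTTT.
  TTTTTT
  TTTT.T
  TTTTTT
Step 2: 3 trees catch fire, 2 burn out
  ..FTT.
  .FTTT.
  FTTTTT
  TTTT.T
  TTTTTT
Step 3: 4 trees catch fire, 3 burn out
  ...FT.
  ..FTT.
  .FTTTT
  FTTT.T
  TTTTTT
Step 4: 5 trees catch fire, 4 burn out
  ....F.
  ...FT.
  ..FTTT
  .FTT.T
  FTTTTT

....F.
...FT.
..FTTT
.FTT.T
FTTTTT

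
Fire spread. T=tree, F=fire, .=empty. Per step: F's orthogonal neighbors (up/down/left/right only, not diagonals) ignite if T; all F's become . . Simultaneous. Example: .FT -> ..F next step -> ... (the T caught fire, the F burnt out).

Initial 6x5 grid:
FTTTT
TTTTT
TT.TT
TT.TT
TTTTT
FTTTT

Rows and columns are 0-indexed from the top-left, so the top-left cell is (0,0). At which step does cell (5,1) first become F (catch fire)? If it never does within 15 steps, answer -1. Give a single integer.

Step 1: cell (5,1)='F' (+4 fires, +2 burnt)
  -> target ignites at step 1
Step 2: cell (5,1)='.' (+6 fires, +4 burnt)
Step 3: cell (5,1)='.' (+6 fires, +6 burnt)
Step 4: cell (5,1)='.' (+4 fires, +6 burnt)
Step 5: cell (5,1)='.' (+4 fires, +4 burnt)
Step 6: cell (5,1)='.' (+2 fires, +4 burnt)
Step 7: cell (5,1)='.' (+0 fires, +2 burnt)
  fire out at step 7

1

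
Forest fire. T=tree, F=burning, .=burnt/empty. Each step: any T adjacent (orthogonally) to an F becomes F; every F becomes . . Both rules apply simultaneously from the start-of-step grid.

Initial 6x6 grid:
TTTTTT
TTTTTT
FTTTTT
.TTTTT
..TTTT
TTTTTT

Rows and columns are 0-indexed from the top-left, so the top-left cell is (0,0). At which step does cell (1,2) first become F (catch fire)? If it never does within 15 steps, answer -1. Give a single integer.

Step 1: cell (1,2)='T' (+2 fires, +1 burnt)
Step 2: cell (1,2)='T' (+4 fires, +2 burnt)
Step 3: cell (1,2)='F' (+4 fires, +4 burnt)
  -> target ignites at step 3
Step 4: cell (1,2)='.' (+5 fires, +4 burnt)
Step 5: cell (1,2)='.' (+6 fires, +5 burnt)
Step 6: cell (1,2)='.' (+6 fires, +6 burnt)
Step 7: cell (1,2)='.' (+4 fires, +6 burnt)
Step 8: cell (1,2)='.' (+1 fires, +4 burnt)
Step 9: cell (1,2)='.' (+0 fires, +1 burnt)
  fire out at step 9

3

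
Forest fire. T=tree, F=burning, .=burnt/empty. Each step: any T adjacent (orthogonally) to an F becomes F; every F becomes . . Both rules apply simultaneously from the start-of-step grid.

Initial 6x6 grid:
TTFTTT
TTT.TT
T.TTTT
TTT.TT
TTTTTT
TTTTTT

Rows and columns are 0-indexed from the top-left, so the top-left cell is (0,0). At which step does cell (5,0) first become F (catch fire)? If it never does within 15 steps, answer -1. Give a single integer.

Step 1: cell (5,0)='T' (+3 fires, +1 burnt)
Step 2: cell (5,0)='T' (+4 fires, +3 burnt)
Step 3: cell (5,0)='T' (+5 fires, +4 burnt)
Step 4: cell (5,0)='T' (+5 fires, +5 burnt)
Step 5: cell (5,0)='T' (+6 fires, +5 burnt)
Step 6: cell (5,0)='T' (+5 fires, +6 burnt)
Step 7: cell (5,0)='F' (+3 fires, +5 burnt)
  -> target ignites at step 7
Step 8: cell (5,0)='.' (+1 fires, +3 burnt)
Step 9: cell (5,0)='.' (+0 fires, +1 burnt)
  fire out at step 9

7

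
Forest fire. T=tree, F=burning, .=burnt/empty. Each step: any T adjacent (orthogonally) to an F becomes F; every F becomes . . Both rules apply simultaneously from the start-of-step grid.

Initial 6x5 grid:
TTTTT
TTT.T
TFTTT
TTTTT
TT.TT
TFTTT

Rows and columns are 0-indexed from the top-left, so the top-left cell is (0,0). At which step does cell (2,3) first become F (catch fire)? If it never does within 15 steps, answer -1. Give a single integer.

Step 1: cell (2,3)='T' (+7 fires, +2 burnt)
Step 2: cell (2,3)='F' (+8 fires, +7 burnt)
  -> target ignites at step 2
Step 3: cell (2,3)='.' (+6 fires, +8 burnt)
Step 4: cell (2,3)='.' (+4 fires, +6 burnt)
Step 5: cell (2,3)='.' (+1 fires, +4 burnt)
Step 6: cell (2,3)='.' (+0 fires, +1 burnt)
  fire out at step 6

2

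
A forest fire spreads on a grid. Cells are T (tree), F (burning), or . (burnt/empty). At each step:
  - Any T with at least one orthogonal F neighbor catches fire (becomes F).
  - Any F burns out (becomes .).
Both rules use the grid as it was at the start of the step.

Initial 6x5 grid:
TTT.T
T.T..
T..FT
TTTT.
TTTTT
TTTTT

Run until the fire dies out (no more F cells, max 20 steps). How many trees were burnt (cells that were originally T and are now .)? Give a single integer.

Answer: 21

Derivation:
Step 1: +2 fires, +1 burnt (F count now 2)
Step 2: +2 fires, +2 burnt (F count now 2)
Step 3: +4 fires, +2 burnt (F count now 4)
Step 4: +4 fires, +4 burnt (F count now 4)
Step 5: +3 fires, +4 burnt (F count now 3)
Step 6: +2 fires, +3 burnt (F count now 2)
Step 7: +1 fires, +2 burnt (F count now 1)
Step 8: +1 fires, +1 burnt (F count now 1)
Step 9: +1 fires, +1 burnt (F count now 1)
Step 10: +1 fires, +1 burnt (F count now 1)
Step 11: +0 fires, +1 burnt (F count now 0)
Fire out after step 11
Initially T: 22, now '.': 29
Total burnt (originally-T cells now '.'): 21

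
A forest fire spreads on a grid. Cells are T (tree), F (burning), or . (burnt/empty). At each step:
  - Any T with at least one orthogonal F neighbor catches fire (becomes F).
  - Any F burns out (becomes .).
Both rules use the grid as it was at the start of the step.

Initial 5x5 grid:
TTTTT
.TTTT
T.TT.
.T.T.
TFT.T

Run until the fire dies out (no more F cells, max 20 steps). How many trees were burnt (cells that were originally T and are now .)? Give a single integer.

Step 1: +3 fires, +1 burnt (F count now 3)
Step 2: +0 fires, +3 burnt (F count now 0)
Fire out after step 2
Initially T: 17, now '.': 11
Total burnt (originally-T cells now '.'): 3

Answer: 3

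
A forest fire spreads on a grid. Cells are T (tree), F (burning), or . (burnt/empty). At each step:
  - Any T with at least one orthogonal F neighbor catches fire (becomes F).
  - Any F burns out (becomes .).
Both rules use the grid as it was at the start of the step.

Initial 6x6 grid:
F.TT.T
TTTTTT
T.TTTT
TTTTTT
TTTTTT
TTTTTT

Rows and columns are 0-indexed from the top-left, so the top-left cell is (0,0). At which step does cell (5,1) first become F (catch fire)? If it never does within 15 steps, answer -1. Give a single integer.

Step 1: cell (5,1)='T' (+1 fires, +1 burnt)
Step 2: cell (5,1)='T' (+2 fires, +1 burnt)
Step 3: cell (5,1)='T' (+2 fires, +2 burnt)
Step 4: cell (5,1)='T' (+5 fires, +2 burnt)
Step 5: cell (5,1)='T' (+6 fires, +5 burnt)
Step 6: cell (5,1)='F' (+5 fires, +6 burnt)
  -> target ignites at step 6
Step 7: cell (5,1)='.' (+5 fires, +5 burnt)
Step 8: cell (5,1)='.' (+3 fires, +5 burnt)
Step 9: cell (5,1)='.' (+2 fires, +3 burnt)
Step 10: cell (5,1)='.' (+1 fires, +2 burnt)
Step 11: cell (5,1)='.' (+0 fires, +1 burnt)
  fire out at step 11

6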